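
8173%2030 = 53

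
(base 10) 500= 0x1f4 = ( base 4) 13310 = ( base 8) 764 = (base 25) K0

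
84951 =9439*9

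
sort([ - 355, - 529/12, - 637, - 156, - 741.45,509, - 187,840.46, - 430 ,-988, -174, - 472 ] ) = [ - 988, - 741.45, - 637, - 472, - 430, - 355 , -187 , - 174, - 156,  -  529/12, 509,  840.46 ] 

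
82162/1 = 82162 = 82162.00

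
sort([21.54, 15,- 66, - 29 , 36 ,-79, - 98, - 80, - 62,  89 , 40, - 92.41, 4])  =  [  -  98, - 92.41, -80, - 79, - 66,-62,-29,4,15,  21.54, 36, 40,  89 ]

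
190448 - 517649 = - 327201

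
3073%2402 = 671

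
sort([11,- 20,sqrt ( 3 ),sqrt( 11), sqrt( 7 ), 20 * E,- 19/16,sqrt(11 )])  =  [ - 20, - 19/16, sqrt(3), sqrt( 7 ),sqrt(11),sqrt( 11),11,20*E] 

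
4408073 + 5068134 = 9476207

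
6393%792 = 57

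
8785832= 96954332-88168500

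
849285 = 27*31455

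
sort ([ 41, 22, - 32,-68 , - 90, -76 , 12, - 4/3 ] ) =[ - 90, - 76, - 68, - 32, - 4/3, 12, 22, 41 ] 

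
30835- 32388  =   - 1553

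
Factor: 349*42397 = 349^1*42397^1 = 14796553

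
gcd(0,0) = 0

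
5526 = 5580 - 54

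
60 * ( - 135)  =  -8100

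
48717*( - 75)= - 3653775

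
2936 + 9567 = 12503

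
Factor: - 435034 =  - 2^1*217517^1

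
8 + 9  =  17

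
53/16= 3 + 5/16 = 3.31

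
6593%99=59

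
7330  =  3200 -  - 4130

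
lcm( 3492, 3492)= 3492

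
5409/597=9 + 12/199 = 9.06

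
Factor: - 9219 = -3^1*7^1*439^1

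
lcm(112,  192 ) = 1344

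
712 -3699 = - 2987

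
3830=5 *766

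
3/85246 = 3/85246=   0.00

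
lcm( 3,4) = 12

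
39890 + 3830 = 43720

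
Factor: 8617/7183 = 7^1*11^(- 1)*653^( - 1)*1231^1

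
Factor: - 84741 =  - 3^1 *47^1*601^1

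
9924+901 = 10825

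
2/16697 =2/16697  =  0.00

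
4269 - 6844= - 2575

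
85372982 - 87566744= - 2193762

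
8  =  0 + 8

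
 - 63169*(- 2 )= 126338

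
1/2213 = 1/2213 =0.00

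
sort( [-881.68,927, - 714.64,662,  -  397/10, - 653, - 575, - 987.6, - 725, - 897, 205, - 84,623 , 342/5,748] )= [ - 987.6,-897,-881.68,-725,-714.64,- 653 , - 575, - 84,-397/10, 342/5,205,  623,662,748,927 ] 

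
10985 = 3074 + 7911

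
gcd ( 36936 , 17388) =108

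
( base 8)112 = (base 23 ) 35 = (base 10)74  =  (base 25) 2o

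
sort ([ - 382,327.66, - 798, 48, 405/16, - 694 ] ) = [ -798, - 694 , - 382, 405/16, 48,327.66]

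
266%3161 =266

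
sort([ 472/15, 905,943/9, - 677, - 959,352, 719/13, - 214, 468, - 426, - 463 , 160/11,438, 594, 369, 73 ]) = [ - 959, - 677, - 463, - 426,-214, 160/11,  472/15,719/13,73, 943/9,352, 369, 438 , 468,594, 905 ]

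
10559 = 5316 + 5243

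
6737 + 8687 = 15424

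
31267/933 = 31267/933 =33.51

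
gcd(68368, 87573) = 1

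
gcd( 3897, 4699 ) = 1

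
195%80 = 35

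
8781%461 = 22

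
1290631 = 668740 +621891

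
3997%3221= 776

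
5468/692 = 7 +156/173 = 7.90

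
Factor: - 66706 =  - 2^1 * 33353^1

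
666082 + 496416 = 1162498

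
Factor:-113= - 113^1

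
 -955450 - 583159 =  - 1538609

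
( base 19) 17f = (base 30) gt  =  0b111111101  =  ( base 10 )509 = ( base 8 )775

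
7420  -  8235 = - 815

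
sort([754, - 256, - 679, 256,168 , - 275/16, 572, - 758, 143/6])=[ - 758 , - 679,-256, - 275/16 , 143/6,168,256, 572, 754 ]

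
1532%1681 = 1532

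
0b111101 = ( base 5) 221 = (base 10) 61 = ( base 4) 331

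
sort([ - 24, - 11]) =[ -24, - 11 ]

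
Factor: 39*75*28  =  2^2* 3^2*5^2*7^1*13^1  =  81900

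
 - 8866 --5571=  - 3295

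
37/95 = 37/95 = 0.39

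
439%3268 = 439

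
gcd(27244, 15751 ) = 1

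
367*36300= 13322100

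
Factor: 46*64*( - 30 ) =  - 88320 =- 2^8* 3^1* 5^1*23^1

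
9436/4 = 2359 = 2359.00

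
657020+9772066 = 10429086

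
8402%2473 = 983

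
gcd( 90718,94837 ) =1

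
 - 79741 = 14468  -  94209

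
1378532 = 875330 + 503202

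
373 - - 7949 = 8322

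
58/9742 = 29/4871 = 0.01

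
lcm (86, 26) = 1118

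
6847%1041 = 601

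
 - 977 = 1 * (-977 )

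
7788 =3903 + 3885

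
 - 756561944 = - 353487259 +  - 403074685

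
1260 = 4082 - 2822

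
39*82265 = 3208335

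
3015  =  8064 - 5049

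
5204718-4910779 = 293939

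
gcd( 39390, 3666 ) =78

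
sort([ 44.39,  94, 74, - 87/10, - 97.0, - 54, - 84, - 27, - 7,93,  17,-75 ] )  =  [ - 97.0,-84, - 75,  -  54,-27, - 87/10, - 7, 17,44.39,74, 93,94 ]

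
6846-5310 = 1536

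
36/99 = 4/11 = 0.36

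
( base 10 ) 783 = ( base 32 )OF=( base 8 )1417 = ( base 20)1J3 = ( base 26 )143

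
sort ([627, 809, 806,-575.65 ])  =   [ - 575.65, 627, 806, 809 ] 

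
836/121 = 6  +  10/11 = 6.91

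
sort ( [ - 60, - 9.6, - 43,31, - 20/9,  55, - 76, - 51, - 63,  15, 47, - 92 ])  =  [-92, -76, - 63, - 60, - 51,  -  43, - 9.6,- 20/9 , 15,31,47 , 55]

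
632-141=491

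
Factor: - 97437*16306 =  - 1588807722 = - 2^1*3^1*31^1*263^1*32479^1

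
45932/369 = 124 + 176/369 =124.48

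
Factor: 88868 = 2^2 *13^1 * 1709^1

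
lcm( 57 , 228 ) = 228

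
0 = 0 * 30004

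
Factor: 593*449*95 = 25294415 = 5^1*19^1*449^1*593^1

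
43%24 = 19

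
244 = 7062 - 6818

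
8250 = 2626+5624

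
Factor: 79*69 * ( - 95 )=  - 3^1 * 5^1*19^1  *  23^1*79^1 = - 517845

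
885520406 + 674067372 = 1559587778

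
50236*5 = 251180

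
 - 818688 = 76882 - 895570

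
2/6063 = 2/6063 = 0.00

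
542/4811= 542/4811 = 0.11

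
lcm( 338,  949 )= 24674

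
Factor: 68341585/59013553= 5^1 * 13^1*31^( - 1 )*79^(-1 )*24097^( - 1 )*1051409^1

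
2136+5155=7291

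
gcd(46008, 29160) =648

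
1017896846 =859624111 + 158272735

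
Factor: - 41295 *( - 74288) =2^4*3^1*5^1*2753^1*4643^1 = 3067722960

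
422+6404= 6826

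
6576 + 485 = 7061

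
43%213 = 43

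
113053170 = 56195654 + 56857516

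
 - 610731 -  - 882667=271936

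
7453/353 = 7453/353 = 21.11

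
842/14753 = 842/14753 = 0.06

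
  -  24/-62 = 12/31 =0.39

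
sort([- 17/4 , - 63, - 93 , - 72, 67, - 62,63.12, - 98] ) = [-98,-93 , - 72, -63, - 62, - 17/4,63.12, 67]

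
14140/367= 38 + 194/367 = 38.53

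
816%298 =220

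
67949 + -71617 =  - 3668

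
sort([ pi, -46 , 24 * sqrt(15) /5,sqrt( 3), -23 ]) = [-46, -23,sqrt(3),pi, 24*sqrt( 15 )/5] 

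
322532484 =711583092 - 389050608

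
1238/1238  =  1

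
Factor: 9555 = 3^1 * 5^1*7^2 *13^1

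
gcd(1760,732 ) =4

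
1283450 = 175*7334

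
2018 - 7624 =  - 5606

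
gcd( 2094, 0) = 2094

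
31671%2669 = 2312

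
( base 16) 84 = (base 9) 156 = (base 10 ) 132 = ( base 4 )2010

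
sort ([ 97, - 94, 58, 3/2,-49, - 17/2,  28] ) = [ - 94,-49,  -  17/2,3/2,28,  58,97 ]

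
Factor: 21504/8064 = 8/3=2^3* 3^( - 1) 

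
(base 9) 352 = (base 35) 8A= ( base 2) 100100010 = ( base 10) 290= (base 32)92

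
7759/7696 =1 + 63/7696 = 1.01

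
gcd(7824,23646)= 6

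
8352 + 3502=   11854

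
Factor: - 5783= - 5783^1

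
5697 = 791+4906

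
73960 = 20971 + 52989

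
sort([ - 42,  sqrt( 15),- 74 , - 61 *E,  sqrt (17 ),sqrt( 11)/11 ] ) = [ - 61 * E, - 74, - 42,sqrt(11)/11  ,  sqrt(15 ),sqrt( 17 )] 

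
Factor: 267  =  3^1 * 89^1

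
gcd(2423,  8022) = 1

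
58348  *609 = 35533932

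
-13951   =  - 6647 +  - 7304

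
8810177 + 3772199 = 12582376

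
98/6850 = 49/3425 = 0.01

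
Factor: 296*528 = 2^7* 3^1* 11^1 * 37^1 = 156288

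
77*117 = 9009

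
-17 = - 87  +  70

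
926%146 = 50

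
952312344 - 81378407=870933937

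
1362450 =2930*465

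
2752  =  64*43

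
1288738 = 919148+369590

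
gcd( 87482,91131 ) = 1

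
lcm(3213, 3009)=189567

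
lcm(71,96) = 6816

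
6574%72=22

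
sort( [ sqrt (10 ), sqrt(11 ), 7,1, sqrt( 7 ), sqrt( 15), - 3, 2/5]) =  [ - 3, 2/5, 1, sqrt( 7) , sqrt(10) , sqrt( 11 ), sqrt( 15), 7]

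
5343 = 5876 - 533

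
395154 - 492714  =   - 97560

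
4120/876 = 1030/219=4.70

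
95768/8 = 11971 = 11971.00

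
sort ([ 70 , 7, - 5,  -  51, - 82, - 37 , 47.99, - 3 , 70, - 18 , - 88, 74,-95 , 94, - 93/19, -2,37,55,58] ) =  [  -  95, - 88 , - 82, - 51, - 37,-18, - 5,-93/19, - 3, - 2, 7,37,47.99,55,58, 70 , 70,74, 94]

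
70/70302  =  35/35151 = 0.00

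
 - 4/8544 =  - 1/2136 = - 0.00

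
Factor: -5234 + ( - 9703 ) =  - 3^1*13^1*383^1 = -14937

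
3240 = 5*648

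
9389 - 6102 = 3287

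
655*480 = 314400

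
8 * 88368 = 706944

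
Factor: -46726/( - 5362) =61/7 = 7^( - 1)*61^1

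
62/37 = 1 + 25/37 = 1.68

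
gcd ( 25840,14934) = 38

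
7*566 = 3962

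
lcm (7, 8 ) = 56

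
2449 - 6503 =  - 4054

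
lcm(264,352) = 1056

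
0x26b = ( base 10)619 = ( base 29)la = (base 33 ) IP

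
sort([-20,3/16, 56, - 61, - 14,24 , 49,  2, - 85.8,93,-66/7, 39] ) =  [ - 85.8, - 61, - 20,-14, - 66/7, 3/16,2, 24,39, 49,56, 93 ] 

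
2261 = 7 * 323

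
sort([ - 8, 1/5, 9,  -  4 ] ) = [ - 8, - 4,1/5, 9 ] 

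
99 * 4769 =472131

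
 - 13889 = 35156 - 49045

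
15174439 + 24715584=39890023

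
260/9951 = 260/9951 =0.03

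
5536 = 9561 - 4025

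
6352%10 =2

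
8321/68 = 8321/68= 122.37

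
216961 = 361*601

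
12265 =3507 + 8758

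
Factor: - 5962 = -2^1*11^1*271^1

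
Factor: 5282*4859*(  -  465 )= - 11934335670 = -  2^1*  3^1*5^1*19^1*31^1*43^1*113^1*139^1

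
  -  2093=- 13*161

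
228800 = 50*4576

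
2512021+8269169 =10781190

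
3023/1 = 3023 = 3023.00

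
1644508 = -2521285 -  - 4165793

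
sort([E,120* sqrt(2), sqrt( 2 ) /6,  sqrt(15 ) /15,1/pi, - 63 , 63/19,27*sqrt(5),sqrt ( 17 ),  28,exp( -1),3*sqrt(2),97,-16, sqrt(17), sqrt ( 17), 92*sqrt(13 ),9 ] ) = [ -63,-16,sqrt(2)/6 , sqrt(15) /15 , 1/pi,exp (  -  1),E, 63/19, sqrt( 17) , sqrt(17),sqrt( 17 ),3*sqrt (2 ),  9,28,27* sqrt(5),97,120 * sqrt( 2), 92*sqrt(13 ) ] 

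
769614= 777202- 7588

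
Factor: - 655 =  - 5^1*131^1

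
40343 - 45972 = -5629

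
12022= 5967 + 6055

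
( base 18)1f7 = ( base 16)259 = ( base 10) 601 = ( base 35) h6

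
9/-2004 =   -  3/668 = - 0.00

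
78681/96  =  819+19/32 =819.59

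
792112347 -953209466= - 161097119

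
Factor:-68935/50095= - 17^1 * 43^ ( - 1)*233^(-1)*811^1=   -13787/10019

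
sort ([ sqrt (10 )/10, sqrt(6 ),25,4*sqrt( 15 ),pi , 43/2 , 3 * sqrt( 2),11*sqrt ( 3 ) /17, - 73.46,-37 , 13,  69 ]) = [ - 73.46,-37,sqrt( 10)/10,  11 *sqrt( 3 )/17, sqrt ( 6),pi, 3 * sqrt(2),13, 4*sqrt(15), 43/2, 25, 69] 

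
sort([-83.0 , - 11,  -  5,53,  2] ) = [-83.0, - 11  , - 5 , 2, 53]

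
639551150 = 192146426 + 447404724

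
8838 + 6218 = 15056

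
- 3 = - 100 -- 97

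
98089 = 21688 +76401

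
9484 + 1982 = 11466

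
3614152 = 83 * 43544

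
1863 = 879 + 984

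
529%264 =1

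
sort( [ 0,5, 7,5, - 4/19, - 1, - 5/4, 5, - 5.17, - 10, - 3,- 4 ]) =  [ - 10, - 5.17,- 4,  -  3 , - 5/4, - 1, - 4/19, 0, 5, 5, 5, 7 ] 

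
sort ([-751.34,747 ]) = [-751.34,747]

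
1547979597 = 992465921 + 555513676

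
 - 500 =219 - 719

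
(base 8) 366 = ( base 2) 11110110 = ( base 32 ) 7M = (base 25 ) 9l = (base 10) 246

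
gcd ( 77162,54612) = 82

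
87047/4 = 21761 + 3/4 = 21761.75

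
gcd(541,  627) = 1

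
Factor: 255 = 3^1*5^1*17^1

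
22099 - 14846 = 7253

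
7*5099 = 35693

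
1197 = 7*171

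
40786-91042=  - 50256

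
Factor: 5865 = 3^1*5^1*17^1*23^1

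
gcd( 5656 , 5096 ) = 56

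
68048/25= 68048/25 = 2721.92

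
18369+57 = 18426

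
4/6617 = 4/6617 = 0.00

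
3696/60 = 61 + 3/5 = 61.60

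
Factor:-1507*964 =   -  1452748 = - 2^2*11^1*137^1 * 241^1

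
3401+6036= 9437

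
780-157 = 623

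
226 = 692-466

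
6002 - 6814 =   -  812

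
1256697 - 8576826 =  - 7320129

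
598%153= 139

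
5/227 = 5/227 = 0.02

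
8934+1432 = 10366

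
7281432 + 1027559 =8308991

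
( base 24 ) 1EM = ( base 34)RG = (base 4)32212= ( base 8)1646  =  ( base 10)934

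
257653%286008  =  257653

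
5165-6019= - 854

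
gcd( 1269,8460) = 423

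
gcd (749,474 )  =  1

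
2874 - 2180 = 694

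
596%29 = 16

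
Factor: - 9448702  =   - 2^1*17^1*277903^1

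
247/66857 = 247/66857 =0.00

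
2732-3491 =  - 759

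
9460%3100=160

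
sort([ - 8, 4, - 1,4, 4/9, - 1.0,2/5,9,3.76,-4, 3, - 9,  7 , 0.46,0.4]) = [-9, - 8, - 4, - 1, - 1.0 , 2/5, 0.4, 4/9,0.46,3, 3.76,4,4 , 7,9]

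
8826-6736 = 2090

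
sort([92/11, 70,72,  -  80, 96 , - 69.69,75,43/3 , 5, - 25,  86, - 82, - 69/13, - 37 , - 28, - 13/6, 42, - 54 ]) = [ - 82, - 80, - 69.69, - 54, - 37, - 28, - 25, - 69/13, - 13/6,5,92/11,43/3,42, 70, 72,75,86,96] 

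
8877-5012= 3865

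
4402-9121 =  - 4719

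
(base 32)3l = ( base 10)117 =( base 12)99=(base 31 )3O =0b1110101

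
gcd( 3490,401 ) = 1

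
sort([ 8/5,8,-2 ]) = [ -2, 8/5, 8 ]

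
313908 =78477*4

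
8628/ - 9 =-2876/3 = - 958.67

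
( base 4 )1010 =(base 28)2C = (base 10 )68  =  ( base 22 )32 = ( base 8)104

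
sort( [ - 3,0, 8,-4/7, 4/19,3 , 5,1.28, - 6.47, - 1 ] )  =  [-6.47, - 3,-1,  -  4/7 , 0, 4/19,1.28,3, 5, 8] 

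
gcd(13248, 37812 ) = 276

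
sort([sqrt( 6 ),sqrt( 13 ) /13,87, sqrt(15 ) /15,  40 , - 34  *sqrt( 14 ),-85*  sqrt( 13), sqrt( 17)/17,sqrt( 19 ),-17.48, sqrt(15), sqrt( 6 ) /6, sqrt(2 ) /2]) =[ - 85 * sqrt( 13), - 34*sqrt (14 ),-17.48, sqrt(17 ) /17, sqrt( 15) /15,  sqrt( 13) /13,sqrt( 6 )/6, sqrt( 2)/2,sqrt( 6 ), sqrt( 15) , sqrt( 19) , 40,  87]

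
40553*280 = 11354840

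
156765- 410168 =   -  253403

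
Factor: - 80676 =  - 2^2*3^5* 83^1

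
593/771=593/771= 0.77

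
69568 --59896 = 129464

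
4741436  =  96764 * 49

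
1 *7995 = 7995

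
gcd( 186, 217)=31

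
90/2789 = 90/2789 = 0.03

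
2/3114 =1/1557 = 0.00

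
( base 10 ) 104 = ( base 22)4g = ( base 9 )125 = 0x68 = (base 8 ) 150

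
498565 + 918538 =1417103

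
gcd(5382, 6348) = 138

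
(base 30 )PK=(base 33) NB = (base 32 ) O2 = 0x302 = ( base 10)770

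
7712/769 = 7712/769 = 10.03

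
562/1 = 562 = 562.00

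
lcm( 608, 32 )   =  608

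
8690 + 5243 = 13933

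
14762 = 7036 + 7726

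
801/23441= 801/23441 = 0.03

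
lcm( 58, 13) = 754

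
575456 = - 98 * (  -  5872 )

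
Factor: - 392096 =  - 2^5*12253^1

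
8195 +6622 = 14817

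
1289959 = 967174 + 322785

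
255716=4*63929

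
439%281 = 158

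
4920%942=210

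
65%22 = 21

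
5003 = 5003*1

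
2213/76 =29 +9/76 = 29.12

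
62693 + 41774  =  104467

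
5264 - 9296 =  - 4032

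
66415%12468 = 4075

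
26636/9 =2959+ 5/9  =  2959.56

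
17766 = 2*8883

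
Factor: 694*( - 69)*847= - 2^1*3^1*7^1 * 11^2*23^1*347^1 = - 40559442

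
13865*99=1372635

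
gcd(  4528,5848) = 8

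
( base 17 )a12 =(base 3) 10222202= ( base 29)3d9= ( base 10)2909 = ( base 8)5535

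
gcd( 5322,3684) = 6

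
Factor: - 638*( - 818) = 521884 = 2^2*11^1*29^1*409^1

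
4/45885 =4/45885 = 0.00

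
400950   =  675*594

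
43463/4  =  43463/4 = 10865.75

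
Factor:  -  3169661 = -11^1*107^1*2693^1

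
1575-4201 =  - 2626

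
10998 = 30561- 19563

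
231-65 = 166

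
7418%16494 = 7418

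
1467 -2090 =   -  623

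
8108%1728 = 1196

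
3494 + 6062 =9556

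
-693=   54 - 747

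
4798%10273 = 4798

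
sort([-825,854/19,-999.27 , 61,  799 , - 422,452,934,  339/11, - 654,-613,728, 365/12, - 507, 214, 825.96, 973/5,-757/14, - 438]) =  [ -999.27,-825, - 654,-613, - 507,-438, - 422, - 757/14,365/12,339/11,  854/19,61, 973/5, 214, 452, 728,799, 825.96, 934 ]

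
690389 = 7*98627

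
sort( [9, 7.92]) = [ 7.92 , 9]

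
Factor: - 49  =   - 7^2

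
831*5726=4758306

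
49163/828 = 49163/828= 59.38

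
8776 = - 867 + 9643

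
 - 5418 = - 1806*3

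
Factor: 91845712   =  2^4*7^1* 820051^1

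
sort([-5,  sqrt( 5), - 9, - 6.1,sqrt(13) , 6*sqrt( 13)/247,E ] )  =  [-9, - 6.1, - 5 , 6*sqrt( 13 )/247,sqrt( 5 ), E,sqrt( 13 ) ] 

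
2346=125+2221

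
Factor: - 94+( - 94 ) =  - 188 = - 2^2*47^1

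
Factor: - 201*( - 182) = 2^1*3^1*7^1*13^1 *67^1 = 36582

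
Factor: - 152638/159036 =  - 2^( - 1 )*3^(  -  1) * 29^( - 1)*167^1 =- 167/174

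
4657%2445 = 2212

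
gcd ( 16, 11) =1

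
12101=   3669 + 8432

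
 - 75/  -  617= 75/617 = 0.12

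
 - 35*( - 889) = 31115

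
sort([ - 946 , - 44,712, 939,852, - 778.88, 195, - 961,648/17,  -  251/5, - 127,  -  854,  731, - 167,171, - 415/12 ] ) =[ - 961,  -  946, - 854,- 778.88, - 167, - 127, - 251/5, - 44, - 415/12,648/17, 171,  195, 712 , 731, 852, 939] 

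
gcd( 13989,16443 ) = 3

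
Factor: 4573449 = 3^3*113^1*1499^1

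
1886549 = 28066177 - 26179628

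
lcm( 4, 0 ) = 0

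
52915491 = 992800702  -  939885211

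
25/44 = 25/44 = 0.57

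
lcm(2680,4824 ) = 24120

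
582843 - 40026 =542817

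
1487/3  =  495 + 2/3 =495.67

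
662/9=662/9 = 73.56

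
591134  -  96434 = 494700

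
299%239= 60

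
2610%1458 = 1152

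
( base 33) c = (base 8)14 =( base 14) c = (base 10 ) 12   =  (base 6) 20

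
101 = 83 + 18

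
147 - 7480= - 7333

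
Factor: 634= 2^1*317^1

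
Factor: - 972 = - 2^2*3^5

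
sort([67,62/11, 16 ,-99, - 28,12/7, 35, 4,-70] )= [ - 99, - 70,-28, 12/7,4, 62/11,16,35, 67]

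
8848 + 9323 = 18171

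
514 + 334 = 848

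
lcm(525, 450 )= 3150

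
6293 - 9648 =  - 3355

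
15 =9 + 6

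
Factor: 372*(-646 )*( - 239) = 57434568=2^3*3^1*17^1*19^1*31^1 * 239^1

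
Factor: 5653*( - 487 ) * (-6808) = 2^3 * 23^1 *37^1*487^1*5653^1 = 18742498888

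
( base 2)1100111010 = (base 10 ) 826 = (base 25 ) 181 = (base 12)58a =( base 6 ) 3454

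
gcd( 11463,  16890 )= 3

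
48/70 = 24/35= 0.69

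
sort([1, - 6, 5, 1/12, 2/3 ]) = [  -  6,  1/12,  2/3,1, 5] 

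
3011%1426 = 159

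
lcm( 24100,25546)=1277300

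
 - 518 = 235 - 753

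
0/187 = 0=0.00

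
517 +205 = 722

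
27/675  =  1/25 = 0.04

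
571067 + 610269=1181336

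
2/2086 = 1/1043 = 0.00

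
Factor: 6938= 2^1*3469^1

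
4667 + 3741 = 8408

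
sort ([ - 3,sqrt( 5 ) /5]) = [ - 3,  sqrt( 5 )/5]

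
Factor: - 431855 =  - 5^1*86371^1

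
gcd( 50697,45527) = 1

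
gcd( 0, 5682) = 5682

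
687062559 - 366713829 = 320348730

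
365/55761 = 365/55761 = 0.01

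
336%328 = 8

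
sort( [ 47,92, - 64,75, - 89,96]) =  [ - 89, - 64 , 47,  75, 92,96 ]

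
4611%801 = 606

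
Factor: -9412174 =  - 2^1*137^1 * 34351^1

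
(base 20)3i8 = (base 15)6E8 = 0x620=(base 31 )1JI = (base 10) 1568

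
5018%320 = 218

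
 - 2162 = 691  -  2853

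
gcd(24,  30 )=6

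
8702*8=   69616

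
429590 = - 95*( - 4522 ) 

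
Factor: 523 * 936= 489528= 2^3 * 3^2* 13^1*523^1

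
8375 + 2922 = 11297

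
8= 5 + 3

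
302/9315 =302/9315 =0.03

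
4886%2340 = 206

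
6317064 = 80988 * 78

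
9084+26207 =35291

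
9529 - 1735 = 7794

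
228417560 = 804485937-576068377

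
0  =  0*386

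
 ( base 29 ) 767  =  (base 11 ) 4617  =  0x17B4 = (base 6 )44032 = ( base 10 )6068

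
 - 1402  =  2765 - 4167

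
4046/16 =2023/8  =  252.88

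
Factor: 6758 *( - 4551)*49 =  - 1507027242 = -2^1*3^1*7^2*31^1*37^1*  41^1* 109^1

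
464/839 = 464/839 = 0.55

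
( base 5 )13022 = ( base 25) 1fc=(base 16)3F4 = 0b1111110100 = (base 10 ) 1012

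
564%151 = 111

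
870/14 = 62+1/7 = 62.14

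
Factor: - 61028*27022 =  - 1649098616 = -2^3*11^1*19^1*59^1*73^1*229^1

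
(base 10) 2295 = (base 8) 4367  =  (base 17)7g0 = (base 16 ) 8f7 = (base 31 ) 2C1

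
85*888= 75480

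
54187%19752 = 14683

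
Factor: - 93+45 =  - 2^4*3^1 = - 48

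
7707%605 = 447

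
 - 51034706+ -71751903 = - 122786609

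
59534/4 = 14883 + 1/2 =14883.50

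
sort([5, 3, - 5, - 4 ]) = [ - 5, - 4,3 , 5 ] 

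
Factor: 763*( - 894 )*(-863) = 588671286 = 2^1*3^1*7^1  *  109^1*149^1*863^1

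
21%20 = 1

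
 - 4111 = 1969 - 6080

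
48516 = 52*933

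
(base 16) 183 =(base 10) 387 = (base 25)FC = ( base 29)DA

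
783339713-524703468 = 258636245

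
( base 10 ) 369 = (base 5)2434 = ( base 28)D5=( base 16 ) 171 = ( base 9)450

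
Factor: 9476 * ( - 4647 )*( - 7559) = 2^2 *3^1 * 23^1*103^1*1549^1*7559^1= 332860353348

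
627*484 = 303468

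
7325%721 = 115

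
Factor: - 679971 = -3^1*226657^1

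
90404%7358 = 2108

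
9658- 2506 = 7152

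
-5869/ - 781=5869/781 = 7.51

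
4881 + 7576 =12457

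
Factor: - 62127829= - 61^1*1018489^1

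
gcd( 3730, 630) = 10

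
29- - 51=80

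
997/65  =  15 + 22/65= 15.34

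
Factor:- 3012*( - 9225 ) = 27785700=2^2*3^3*5^2*41^1*251^1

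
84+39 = 123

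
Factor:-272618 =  - 2^1  *  136309^1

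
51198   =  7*7314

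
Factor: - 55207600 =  - 2^4*5^2 *7^1*19717^1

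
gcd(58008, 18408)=24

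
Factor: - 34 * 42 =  - 2^2*3^1*7^1*17^1 = -1428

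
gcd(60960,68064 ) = 96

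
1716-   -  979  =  2695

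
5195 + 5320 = 10515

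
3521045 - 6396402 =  - 2875357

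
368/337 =368/337 = 1.09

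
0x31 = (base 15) 34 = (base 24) 21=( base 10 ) 49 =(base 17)2F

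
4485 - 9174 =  - 4689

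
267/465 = 89/155 = 0.57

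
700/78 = 350/39 = 8.97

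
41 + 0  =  41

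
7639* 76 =580564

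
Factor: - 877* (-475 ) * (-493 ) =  - 205371475  =  - 5^2 * 17^1*19^1 * 29^1*877^1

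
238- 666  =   -428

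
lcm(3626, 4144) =29008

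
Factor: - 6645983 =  -6645983^1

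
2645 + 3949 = 6594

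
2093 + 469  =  2562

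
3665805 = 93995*39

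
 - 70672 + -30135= - 100807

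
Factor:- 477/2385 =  -5^( - 1) = - 1/5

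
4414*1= 4414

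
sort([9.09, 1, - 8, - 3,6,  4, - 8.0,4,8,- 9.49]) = [-9.49, - 8, - 8.0, - 3 , 1 , 4,4,6, 8,9.09]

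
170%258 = 170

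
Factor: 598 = 2^1*13^1*23^1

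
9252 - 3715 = 5537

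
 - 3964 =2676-6640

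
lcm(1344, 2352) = 9408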